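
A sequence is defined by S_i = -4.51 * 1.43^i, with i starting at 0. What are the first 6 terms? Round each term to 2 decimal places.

This is a geometric sequence.
i=0: S_0 = -4.51 * 1.43^0 = -4.51
i=1: S_1 = -4.51 * 1.43^1 ≈ -6.45
i=2: S_2 = -4.51 * 1.43^2 ≈ -9.22
i=3: S_3 = -4.51 * 1.43^3 ≈ -13.19
i=4: S_4 = -4.51 * 1.43^4 ≈ -18.86
i=5: S_5 = -4.51 * 1.43^5 ≈ -26.97
The first 6 terms are: [-4.51, -6.45, -9.22, -13.19, -18.86, -26.97]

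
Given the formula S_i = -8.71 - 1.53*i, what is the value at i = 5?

S_5 = -8.71 + -1.53*5 = -8.71 + -7.65 = -16.36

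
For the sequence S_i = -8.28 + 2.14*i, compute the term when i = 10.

S_10 = -8.28 + 2.14*10 = -8.28 + 21.4 = 13.12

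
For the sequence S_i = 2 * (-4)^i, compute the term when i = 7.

S_7 = 2 * (-4)^7 = 2 * -16384 = -32768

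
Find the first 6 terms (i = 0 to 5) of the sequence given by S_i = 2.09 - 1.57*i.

This is an arithmetic sequence.
i=0: S_0 = 2.09 + -1.57*0 = 2.09
i=1: S_1 = 2.09 + -1.57*1 = 0.52
i=2: S_2 = 2.09 + -1.57*2 = -1.05
i=3: S_3 = 2.09 + -1.57*3 = -2.62
i=4: S_4 = 2.09 + -1.57*4 = -4.19
i=5: S_5 = 2.09 + -1.57*5 = -5.76
The first 6 terms are: [2.09, 0.52, -1.05, -2.62, -4.19, -5.76]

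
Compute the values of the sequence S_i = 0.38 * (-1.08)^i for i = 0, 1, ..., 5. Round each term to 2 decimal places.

This is a geometric sequence.
i=0: S_0 = 0.38 * (-1.08)^0 = 0.38
i=1: S_1 = 0.38 * (-1.08)^1 ≈ -0.41
i=2: S_2 = 0.38 * (-1.08)^2 ≈ 0.44
i=3: S_3 = 0.38 * (-1.08)^3 ≈ -0.48
i=4: S_4 = 0.38 * (-1.08)^4 ≈ 0.52
i=5: S_5 = 0.38 * (-1.08)^5 ≈ -0.56
The first 6 terms are: [0.38, -0.41, 0.44, -0.48, 0.52, -0.56]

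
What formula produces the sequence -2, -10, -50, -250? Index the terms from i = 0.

Check ratios: -10 / -2 = 5.0
Common ratio r = 5.
First term a = -2.
Formula: S_i = -2 * 5^i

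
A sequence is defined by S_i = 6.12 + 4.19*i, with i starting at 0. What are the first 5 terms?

This is an arithmetic sequence.
i=0: S_0 = 6.12 + 4.19*0 = 6.12
i=1: S_1 = 6.12 + 4.19*1 = 10.31
i=2: S_2 = 6.12 + 4.19*2 = 14.5
i=3: S_3 = 6.12 + 4.19*3 = 18.69
i=4: S_4 = 6.12 + 4.19*4 = 22.88
The first 5 terms are: [6.12, 10.31, 14.5, 18.69, 22.88]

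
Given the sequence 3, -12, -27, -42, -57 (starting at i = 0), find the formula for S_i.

Check differences: -12 - 3 = -15
-27 - -12 = -15
Common difference d = -15.
First term a = 3.
Formula: S_i = 3 - 15*i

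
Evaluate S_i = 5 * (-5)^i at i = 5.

S_5 = 5 * (-5)^5 = 5 * -3125 = -15625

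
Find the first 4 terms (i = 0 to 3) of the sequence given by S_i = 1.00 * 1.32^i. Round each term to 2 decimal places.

This is a geometric sequence.
i=0: S_0 = 1.0 * 1.32^0 = 1.0
i=1: S_1 = 1.0 * 1.32^1 = 1.32
i=2: S_2 = 1.0 * 1.32^2 ≈ 1.74
i=3: S_3 = 1.0 * 1.32^3 ≈ 2.3
The first 4 terms are: [1.0, 1.32, 1.74, 2.3]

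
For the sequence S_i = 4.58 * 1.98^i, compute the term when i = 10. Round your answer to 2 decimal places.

S_10 = 4.58 * 1.98^10 ≈ 4.58 * 926.0872 ≈ 4241.48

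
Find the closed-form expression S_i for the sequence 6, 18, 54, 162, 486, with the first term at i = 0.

Check ratios: 18 / 6 = 3.0
Common ratio r = 3.
First term a = 6.
Formula: S_i = 6 * 3^i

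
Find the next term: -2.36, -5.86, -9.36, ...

Differences: -5.86 - -2.36 = -3.5
This is an arithmetic sequence with common difference d = -3.5.
Next term = -9.36 + -3.5 = -12.86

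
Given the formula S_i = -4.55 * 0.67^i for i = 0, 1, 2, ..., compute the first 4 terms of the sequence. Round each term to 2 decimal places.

This is a geometric sequence.
i=0: S_0 = -4.55 * 0.67^0 = -4.55
i=1: S_1 = -4.55 * 0.67^1 ≈ -3.05
i=2: S_2 = -4.55 * 0.67^2 ≈ -2.04
i=3: S_3 = -4.55 * 0.67^3 ≈ -1.37
The first 4 terms are: [-4.55, -3.05, -2.04, -1.37]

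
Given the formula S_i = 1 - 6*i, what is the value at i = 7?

S_7 = 1 + -6*7 = 1 + -42 = -41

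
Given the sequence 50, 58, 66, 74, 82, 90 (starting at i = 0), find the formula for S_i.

Check differences: 58 - 50 = 8
66 - 58 = 8
Common difference d = 8.
First term a = 50.
Formula: S_i = 50 + 8*i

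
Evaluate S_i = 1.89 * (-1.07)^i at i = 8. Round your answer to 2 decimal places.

S_8 = 1.89 * (-1.07)^8 ≈ 1.89 * 1.7182 ≈ 3.25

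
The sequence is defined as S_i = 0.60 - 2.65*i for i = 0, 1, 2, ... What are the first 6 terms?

This is an arithmetic sequence.
i=0: S_0 = 0.6 + -2.65*0 = 0.6
i=1: S_1 = 0.6 + -2.65*1 = -2.05
i=2: S_2 = 0.6 + -2.65*2 = -4.7
i=3: S_3 = 0.6 + -2.65*3 = -7.35
i=4: S_4 = 0.6 + -2.65*4 = -10.0
i=5: S_5 = 0.6 + -2.65*5 = -12.65
The first 6 terms are: [0.6, -2.05, -4.7, -7.35, -10.0, -12.65]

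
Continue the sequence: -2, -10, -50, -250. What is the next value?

Ratios: -10 / -2 = 5.0
This is a geometric sequence with common ratio r = 5.
Next term = -250 * 5 = -1250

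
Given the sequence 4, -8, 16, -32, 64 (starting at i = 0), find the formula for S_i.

Check ratios: -8 / 4 = -2.0
Common ratio r = -2.
First term a = 4.
Formula: S_i = 4 * (-2)^i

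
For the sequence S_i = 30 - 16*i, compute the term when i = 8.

S_8 = 30 + -16*8 = 30 + -128 = -98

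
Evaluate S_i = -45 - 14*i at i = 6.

S_6 = -45 + -14*6 = -45 + -84 = -129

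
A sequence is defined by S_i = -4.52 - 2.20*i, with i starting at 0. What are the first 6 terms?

This is an arithmetic sequence.
i=0: S_0 = -4.52 + -2.2*0 = -4.52
i=1: S_1 = -4.52 + -2.2*1 = -6.72
i=2: S_2 = -4.52 + -2.2*2 = -8.92
i=3: S_3 = -4.52 + -2.2*3 = -11.12
i=4: S_4 = -4.52 + -2.2*4 = -13.32
i=5: S_5 = -4.52 + -2.2*5 = -15.52
The first 6 terms are: [-4.52, -6.72, -8.92, -11.12, -13.32, -15.52]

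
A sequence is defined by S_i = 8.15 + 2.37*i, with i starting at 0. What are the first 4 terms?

This is an arithmetic sequence.
i=0: S_0 = 8.15 + 2.37*0 = 8.15
i=1: S_1 = 8.15 + 2.37*1 = 10.52
i=2: S_2 = 8.15 + 2.37*2 = 12.89
i=3: S_3 = 8.15 + 2.37*3 = 15.26
The first 4 terms are: [8.15, 10.52, 12.89, 15.26]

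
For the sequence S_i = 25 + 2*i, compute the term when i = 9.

S_9 = 25 + 2*9 = 25 + 18 = 43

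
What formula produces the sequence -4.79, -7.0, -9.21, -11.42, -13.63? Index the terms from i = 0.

Check differences: -7.0 - -4.79 = -2.21
-9.21 - -7.0 = -2.21
Common difference d = -2.21.
First term a = -4.79.
Formula: S_i = -4.79 - 2.21*i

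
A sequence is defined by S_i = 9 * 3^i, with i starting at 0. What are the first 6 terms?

This is a geometric sequence.
i=0: S_0 = 9 * 3^0 = 9
i=1: S_1 = 9 * 3^1 = 27
i=2: S_2 = 9 * 3^2 = 81
i=3: S_3 = 9 * 3^3 = 243
i=4: S_4 = 9 * 3^4 = 729
i=5: S_5 = 9 * 3^5 = 2187
The first 6 terms are: [9, 27, 81, 243, 729, 2187]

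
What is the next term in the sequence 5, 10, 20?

Ratios: 10 / 5 = 2.0
This is a geometric sequence with common ratio r = 2.
Next term = 20 * 2 = 40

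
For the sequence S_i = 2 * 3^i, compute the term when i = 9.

S_9 = 2 * 3^9 = 2 * 19683 = 39366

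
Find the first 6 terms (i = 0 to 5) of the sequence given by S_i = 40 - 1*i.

This is an arithmetic sequence.
i=0: S_0 = 40 + -1*0 = 40
i=1: S_1 = 40 + -1*1 = 39
i=2: S_2 = 40 + -1*2 = 38
i=3: S_3 = 40 + -1*3 = 37
i=4: S_4 = 40 + -1*4 = 36
i=5: S_5 = 40 + -1*5 = 35
The first 6 terms are: [40, 39, 38, 37, 36, 35]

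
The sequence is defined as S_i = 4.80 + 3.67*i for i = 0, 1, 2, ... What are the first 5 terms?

This is an arithmetic sequence.
i=0: S_0 = 4.8 + 3.67*0 = 4.8
i=1: S_1 = 4.8 + 3.67*1 = 8.47
i=2: S_2 = 4.8 + 3.67*2 = 12.14
i=3: S_3 = 4.8 + 3.67*3 = 15.81
i=4: S_4 = 4.8 + 3.67*4 = 19.48
The first 5 terms are: [4.8, 8.47, 12.14, 15.81, 19.48]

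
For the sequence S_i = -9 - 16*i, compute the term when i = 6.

S_6 = -9 + -16*6 = -9 + -96 = -105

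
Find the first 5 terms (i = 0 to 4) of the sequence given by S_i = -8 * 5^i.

This is a geometric sequence.
i=0: S_0 = -8 * 5^0 = -8
i=1: S_1 = -8 * 5^1 = -40
i=2: S_2 = -8 * 5^2 = -200
i=3: S_3 = -8 * 5^3 = -1000
i=4: S_4 = -8 * 5^4 = -5000
The first 5 terms are: [-8, -40, -200, -1000, -5000]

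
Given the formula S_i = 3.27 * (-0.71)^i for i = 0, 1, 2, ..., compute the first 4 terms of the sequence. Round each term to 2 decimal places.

This is a geometric sequence.
i=0: S_0 = 3.27 * (-0.71)^0 = 3.27
i=1: S_1 = 3.27 * (-0.71)^1 ≈ -2.32
i=2: S_2 = 3.27 * (-0.71)^2 ≈ 1.65
i=3: S_3 = 3.27 * (-0.71)^3 ≈ -1.17
The first 4 terms are: [3.27, -2.32, 1.65, -1.17]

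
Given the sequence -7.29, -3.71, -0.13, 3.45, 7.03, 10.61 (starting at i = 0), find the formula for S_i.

Check differences: -3.71 - -7.29 = 3.58
-0.13 - -3.71 = 3.58
Common difference d = 3.58.
First term a = -7.29.
Formula: S_i = -7.29 + 3.58*i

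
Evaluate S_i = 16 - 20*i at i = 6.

S_6 = 16 + -20*6 = 16 + -120 = -104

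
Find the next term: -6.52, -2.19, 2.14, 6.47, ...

Differences: -2.19 - -6.52 = 4.33
This is an arithmetic sequence with common difference d = 4.33.
Next term = 6.47 + 4.33 = 10.8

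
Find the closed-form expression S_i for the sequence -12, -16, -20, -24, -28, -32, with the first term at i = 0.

Check differences: -16 - -12 = -4
-20 - -16 = -4
Common difference d = -4.
First term a = -12.
Formula: S_i = -12 - 4*i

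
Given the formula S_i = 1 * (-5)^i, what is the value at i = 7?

S_7 = 1 * (-5)^7 = 1 * -78125 = -78125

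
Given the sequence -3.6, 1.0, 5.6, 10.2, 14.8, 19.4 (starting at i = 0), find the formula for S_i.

Check differences: 1.0 - -3.6 = 4.6
5.6 - 1.0 = 4.6
Common difference d = 4.6.
First term a = -3.6.
Formula: S_i = -3.60 + 4.60*i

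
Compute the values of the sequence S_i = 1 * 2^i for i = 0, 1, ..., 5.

This is a geometric sequence.
i=0: S_0 = 1 * 2^0 = 1
i=1: S_1 = 1 * 2^1 = 2
i=2: S_2 = 1 * 2^2 = 4
i=3: S_3 = 1 * 2^3 = 8
i=4: S_4 = 1 * 2^4 = 16
i=5: S_5 = 1 * 2^5 = 32
The first 6 terms are: [1, 2, 4, 8, 16, 32]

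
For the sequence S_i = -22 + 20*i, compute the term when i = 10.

S_10 = -22 + 20*10 = -22 + 200 = 178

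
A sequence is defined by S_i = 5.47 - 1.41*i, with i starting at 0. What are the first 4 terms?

This is an arithmetic sequence.
i=0: S_0 = 5.47 + -1.41*0 = 5.47
i=1: S_1 = 5.47 + -1.41*1 = 4.06
i=2: S_2 = 5.47 + -1.41*2 = 2.65
i=3: S_3 = 5.47 + -1.41*3 = 1.24
The first 4 terms are: [5.47, 4.06, 2.65, 1.24]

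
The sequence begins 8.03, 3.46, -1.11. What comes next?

Differences: 3.46 - 8.03 = -4.57
This is an arithmetic sequence with common difference d = -4.57.
Next term = -1.11 + -4.57 = -5.68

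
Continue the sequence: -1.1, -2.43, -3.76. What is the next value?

Differences: -2.43 - -1.1 = -1.33
This is an arithmetic sequence with common difference d = -1.33.
Next term = -3.76 + -1.33 = -5.09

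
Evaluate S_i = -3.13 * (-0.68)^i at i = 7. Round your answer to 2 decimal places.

S_7 = -3.13 * (-0.68)^7 ≈ -3.13 * -0.0672 ≈ 0.21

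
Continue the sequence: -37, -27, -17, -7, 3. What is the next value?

Differences: -27 - -37 = 10
This is an arithmetic sequence with common difference d = 10.
Next term = 3 + 10 = 13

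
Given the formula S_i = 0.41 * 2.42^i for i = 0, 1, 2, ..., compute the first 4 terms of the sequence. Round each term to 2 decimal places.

This is a geometric sequence.
i=0: S_0 = 0.41 * 2.42^0 = 0.41
i=1: S_1 = 0.41 * 2.42^1 ≈ 0.99
i=2: S_2 = 0.41 * 2.42^2 ≈ 2.4
i=3: S_3 = 0.41 * 2.42^3 ≈ 5.81
The first 4 terms are: [0.41, 0.99, 2.4, 5.81]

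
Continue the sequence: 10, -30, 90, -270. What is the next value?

Ratios: -30 / 10 = -3.0
This is a geometric sequence with common ratio r = -3.
Next term = -270 * -3 = 810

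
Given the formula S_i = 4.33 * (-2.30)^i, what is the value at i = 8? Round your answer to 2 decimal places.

S_8 = 4.33 * (-2.3)^8 ≈ 4.33 * 783.1099 ≈ 3390.87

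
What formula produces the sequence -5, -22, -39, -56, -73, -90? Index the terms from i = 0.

Check differences: -22 - -5 = -17
-39 - -22 = -17
Common difference d = -17.
First term a = -5.
Formula: S_i = -5 - 17*i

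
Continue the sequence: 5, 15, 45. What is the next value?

Ratios: 15 / 5 = 3.0
This is a geometric sequence with common ratio r = 3.
Next term = 45 * 3 = 135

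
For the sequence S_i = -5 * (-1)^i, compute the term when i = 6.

S_6 = -5 * (-1)^6 = -5 * 1 = -5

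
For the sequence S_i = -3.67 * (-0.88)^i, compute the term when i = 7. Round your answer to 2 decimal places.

S_7 = -3.67 * (-0.88)^7 ≈ -3.67 * -0.4087 ≈ 1.5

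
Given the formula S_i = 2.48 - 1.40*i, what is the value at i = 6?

S_6 = 2.48 + -1.4*6 = 2.48 + -8.4 = -5.92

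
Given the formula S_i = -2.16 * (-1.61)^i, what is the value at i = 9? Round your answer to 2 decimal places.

S_9 = -2.16 * (-1.61)^9 ≈ -2.16 * -72.683 ≈ 157.0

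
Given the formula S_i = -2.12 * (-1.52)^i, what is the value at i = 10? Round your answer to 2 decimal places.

S_10 = -2.12 * (-1.52)^10 ≈ -2.12 * 65.8318 ≈ -139.56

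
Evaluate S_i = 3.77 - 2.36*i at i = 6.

S_6 = 3.77 + -2.36*6 = 3.77 + -14.16 = -10.39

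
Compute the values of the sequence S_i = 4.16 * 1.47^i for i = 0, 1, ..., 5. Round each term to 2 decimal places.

This is a geometric sequence.
i=0: S_0 = 4.16 * 1.47^0 = 4.16
i=1: S_1 = 4.16 * 1.47^1 ≈ 6.12
i=2: S_2 = 4.16 * 1.47^2 ≈ 8.99
i=3: S_3 = 4.16 * 1.47^3 ≈ 13.21
i=4: S_4 = 4.16 * 1.47^4 ≈ 19.43
i=5: S_5 = 4.16 * 1.47^5 ≈ 28.55
The first 6 terms are: [4.16, 6.12, 8.99, 13.21, 19.43, 28.55]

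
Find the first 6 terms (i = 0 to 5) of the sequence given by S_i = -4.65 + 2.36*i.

This is an arithmetic sequence.
i=0: S_0 = -4.65 + 2.36*0 = -4.65
i=1: S_1 = -4.65 + 2.36*1 = -2.29
i=2: S_2 = -4.65 + 2.36*2 = 0.07
i=3: S_3 = -4.65 + 2.36*3 = 2.43
i=4: S_4 = -4.65 + 2.36*4 = 4.79
i=5: S_5 = -4.65 + 2.36*5 = 7.15
The first 6 terms are: [-4.65, -2.29, 0.07, 2.43, 4.79, 7.15]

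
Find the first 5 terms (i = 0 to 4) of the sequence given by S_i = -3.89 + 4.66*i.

This is an arithmetic sequence.
i=0: S_0 = -3.89 + 4.66*0 = -3.89
i=1: S_1 = -3.89 + 4.66*1 = 0.77
i=2: S_2 = -3.89 + 4.66*2 = 5.43
i=3: S_3 = -3.89 + 4.66*3 = 10.09
i=4: S_4 = -3.89 + 4.66*4 = 14.75
The first 5 terms are: [-3.89, 0.77, 5.43, 10.09, 14.75]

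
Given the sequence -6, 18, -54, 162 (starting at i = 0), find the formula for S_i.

Check ratios: 18 / -6 = -3.0
Common ratio r = -3.
First term a = -6.
Formula: S_i = -6 * (-3)^i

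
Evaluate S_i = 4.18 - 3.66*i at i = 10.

S_10 = 4.18 + -3.66*10 = 4.18 + -36.6 = -32.42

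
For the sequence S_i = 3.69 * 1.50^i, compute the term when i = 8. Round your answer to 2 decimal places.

S_8 = 3.69 * 1.5^8 ≈ 3.69 * 25.6289 ≈ 94.57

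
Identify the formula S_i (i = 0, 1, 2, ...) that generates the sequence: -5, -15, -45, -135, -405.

Check ratios: -15 / -5 = 3.0
Common ratio r = 3.
First term a = -5.
Formula: S_i = -5 * 3^i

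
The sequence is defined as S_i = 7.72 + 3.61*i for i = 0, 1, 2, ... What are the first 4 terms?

This is an arithmetic sequence.
i=0: S_0 = 7.72 + 3.61*0 = 7.72
i=1: S_1 = 7.72 + 3.61*1 = 11.33
i=2: S_2 = 7.72 + 3.61*2 = 14.94
i=3: S_3 = 7.72 + 3.61*3 = 18.55
The first 4 terms are: [7.72, 11.33, 14.94, 18.55]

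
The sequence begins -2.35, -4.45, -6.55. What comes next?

Differences: -4.45 - -2.35 = -2.1
This is an arithmetic sequence with common difference d = -2.1.
Next term = -6.55 + -2.1 = -8.65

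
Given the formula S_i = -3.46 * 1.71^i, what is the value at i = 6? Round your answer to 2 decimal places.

S_6 = -3.46 * 1.71^6 ≈ -3.46 * 25.0021 ≈ -86.51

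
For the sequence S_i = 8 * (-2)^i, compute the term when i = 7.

S_7 = 8 * (-2)^7 = 8 * -128 = -1024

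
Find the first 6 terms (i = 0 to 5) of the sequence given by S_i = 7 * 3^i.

This is a geometric sequence.
i=0: S_0 = 7 * 3^0 = 7
i=1: S_1 = 7 * 3^1 = 21
i=2: S_2 = 7 * 3^2 = 63
i=3: S_3 = 7 * 3^3 = 189
i=4: S_4 = 7 * 3^4 = 567
i=5: S_5 = 7 * 3^5 = 1701
The first 6 terms are: [7, 21, 63, 189, 567, 1701]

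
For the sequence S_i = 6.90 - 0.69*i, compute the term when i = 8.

S_8 = 6.9 + -0.69*8 = 6.9 + -5.52 = 1.38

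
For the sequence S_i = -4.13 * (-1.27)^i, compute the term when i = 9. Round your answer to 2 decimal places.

S_9 = -4.13 * (-1.27)^9 ≈ -4.13 * -8.5948 ≈ 35.5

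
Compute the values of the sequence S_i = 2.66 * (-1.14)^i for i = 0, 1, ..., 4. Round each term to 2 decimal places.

This is a geometric sequence.
i=0: S_0 = 2.66 * (-1.14)^0 = 2.66
i=1: S_1 = 2.66 * (-1.14)^1 ≈ -3.03
i=2: S_2 = 2.66 * (-1.14)^2 ≈ 3.46
i=3: S_3 = 2.66 * (-1.14)^3 ≈ -3.94
i=4: S_4 = 2.66 * (-1.14)^4 ≈ 4.49
The first 5 terms are: [2.66, -3.03, 3.46, -3.94, 4.49]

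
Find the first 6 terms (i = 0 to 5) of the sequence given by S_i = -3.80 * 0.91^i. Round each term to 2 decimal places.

This is a geometric sequence.
i=0: S_0 = -3.8 * 0.91^0 = -3.8
i=1: S_1 = -3.8 * 0.91^1 ≈ -3.46
i=2: S_2 = -3.8 * 0.91^2 ≈ -3.15
i=3: S_3 = -3.8 * 0.91^3 ≈ -2.86
i=4: S_4 = -3.8 * 0.91^4 ≈ -2.61
i=5: S_5 = -3.8 * 0.91^5 ≈ -2.37
The first 6 terms are: [-3.8, -3.46, -3.15, -2.86, -2.61, -2.37]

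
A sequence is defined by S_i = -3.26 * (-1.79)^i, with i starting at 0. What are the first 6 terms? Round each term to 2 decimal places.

This is a geometric sequence.
i=0: S_0 = -3.26 * (-1.79)^0 = -3.26
i=1: S_1 = -3.26 * (-1.79)^1 ≈ 5.84
i=2: S_2 = -3.26 * (-1.79)^2 ≈ -10.45
i=3: S_3 = -3.26 * (-1.79)^3 ≈ 18.7
i=4: S_4 = -3.26 * (-1.79)^4 ≈ -33.47
i=5: S_5 = -3.26 * (-1.79)^5 ≈ 59.91
The first 6 terms are: [-3.26, 5.84, -10.45, 18.7, -33.47, 59.91]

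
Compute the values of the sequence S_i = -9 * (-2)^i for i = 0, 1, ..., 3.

This is a geometric sequence.
i=0: S_0 = -9 * (-2)^0 = -9
i=1: S_1 = -9 * (-2)^1 = 18
i=2: S_2 = -9 * (-2)^2 = -36
i=3: S_3 = -9 * (-2)^3 = 72
The first 4 terms are: [-9, 18, -36, 72]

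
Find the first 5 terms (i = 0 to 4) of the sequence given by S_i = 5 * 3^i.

This is a geometric sequence.
i=0: S_0 = 5 * 3^0 = 5
i=1: S_1 = 5 * 3^1 = 15
i=2: S_2 = 5 * 3^2 = 45
i=3: S_3 = 5 * 3^3 = 135
i=4: S_4 = 5 * 3^4 = 405
The first 5 terms are: [5, 15, 45, 135, 405]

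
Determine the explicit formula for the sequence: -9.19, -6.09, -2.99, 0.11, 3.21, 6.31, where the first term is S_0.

Check differences: -6.09 - -9.19 = 3.1
-2.99 - -6.09 = 3.1
Common difference d = 3.1.
First term a = -9.19.
Formula: S_i = -9.19 + 3.10*i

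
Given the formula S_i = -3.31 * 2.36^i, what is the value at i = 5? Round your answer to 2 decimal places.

S_5 = -3.31 * 2.36^5 ≈ -3.31 * 73.2082 ≈ -242.32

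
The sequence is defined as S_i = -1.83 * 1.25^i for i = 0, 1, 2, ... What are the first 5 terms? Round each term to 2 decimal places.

This is a geometric sequence.
i=0: S_0 = -1.83 * 1.25^0 = -1.83
i=1: S_1 = -1.83 * 1.25^1 ≈ -2.29
i=2: S_2 = -1.83 * 1.25^2 ≈ -2.86
i=3: S_3 = -1.83 * 1.25^3 ≈ -3.57
i=4: S_4 = -1.83 * 1.25^4 ≈ -4.47
The first 5 terms are: [-1.83, -2.29, -2.86, -3.57, -4.47]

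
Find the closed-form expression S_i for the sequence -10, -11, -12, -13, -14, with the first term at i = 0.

Check differences: -11 - -10 = -1
-12 - -11 = -1
Common difference d = -1.
First term a = -10.
Formula: S_i = -10 - 1*i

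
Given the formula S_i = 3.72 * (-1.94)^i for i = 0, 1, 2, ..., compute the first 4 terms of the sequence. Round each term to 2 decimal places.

This is a geometric sequence.
i=0: S_0 = 3.72 * (-1.94)^0 = 3.72
i=1: S_1 = 3.72 * (-1.94)^1 ≈ -7.22
i=2: S_2 = 3.72 * (-1.94)^2 ≈ 14.0
i=3: S_3 = 3.72 * (-1.94)^3 ≈ -27.16
The first 4 terms are: [3.72, -7.22, 14.0, -27.16]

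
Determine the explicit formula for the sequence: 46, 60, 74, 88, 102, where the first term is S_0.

Check differences: 60 - 46 = 14
74 - 60 = 14
Common difference d = 14.
First term a = 46.
Formula: S_i = 46 + 14*i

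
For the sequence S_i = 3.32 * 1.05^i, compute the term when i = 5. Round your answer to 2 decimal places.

S_5 = 3.32 * 1.05^5 ≈ 3.32 * 1.2763 ≈ 4.24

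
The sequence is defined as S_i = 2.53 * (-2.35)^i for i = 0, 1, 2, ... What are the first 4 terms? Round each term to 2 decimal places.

This is a geometric sequence.
i=0: S_0 = 2.53 * (-2.35)^0 = 2.53
i=1: S_1 = 2.53 * (-2.35)^1 ≈ -5.95
i=2: S_2 = 2.53 * (-2.35)^2 ≈ 13.97
i=3: S_3 = 2.53 * (-2.35)^3 ≈ -32.83
The first 4 terms are: [2.53, -5.95, 13.97, -32.83]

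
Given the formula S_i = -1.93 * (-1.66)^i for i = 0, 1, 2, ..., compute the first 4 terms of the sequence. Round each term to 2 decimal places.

This is a geometric sequence.
i=0: S_0 = -1.93 * (-1.66)^0 = -1.93
i=1: S_1 = -1.93 * (-1.66)^1 ≈ 3.2
i=2: S_2 = -1.93 * (-1.66)^2 ≈ -5.32
i=3: S_3 = -1.93 * (-1.66)^3 ≈ 8.83
The first 4 terms are: [-1.93, 3.2, -5.32, 8.83]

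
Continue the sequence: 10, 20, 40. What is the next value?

Ratios: 20 / 10 = 2.0
This is a geometric sequence with common ratio r = 2.
Next term = 40 * 2 = 80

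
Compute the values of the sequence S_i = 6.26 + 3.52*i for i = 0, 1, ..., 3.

This is an arithmetic sequence.
i=0: S_0 = 6.26 + 3.52*0 = 6.26
i=1: S_1 = 6.26 + 3.52*1 = 9.78
i=2: S_2 = 6.26 + 3.52*2 = 13.3
i=3: S_3 = 6.26 + 3.52*3 = 16.82
The first 4 terms are: [6.26, 9.78, 13.3, 16.82]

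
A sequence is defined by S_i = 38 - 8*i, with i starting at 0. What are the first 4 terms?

This is an arithmetic sequence.
i=0: S_0 = 38 + -8*0 = 38
i=1: S_1 = 38 + -8*1 = 30
i=2: S_2 = 38 + -8*2 = 22
i=3: S_3 = 38 + -8*3 = 14
The first 4 terms are: [38, 30, 22, 14]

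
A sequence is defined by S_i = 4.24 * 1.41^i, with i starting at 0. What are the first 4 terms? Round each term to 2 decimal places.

This is a geometric sequence.
i=0: S_0 = 4.24 * 1.41^0 = 4.24
i=1: S_1 = 4.24 * 1.41^1 ≈ 5.98
i=2: S_2 = 4.24 * 1.41^2 ≈ 8.43
i=3: S_3 = 4.24 * 1.41^3 ≈ 11.89
The first 4 terms are: [4.24, 5.98, 8.43, 11.89]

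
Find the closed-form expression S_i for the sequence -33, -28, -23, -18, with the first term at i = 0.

Check differences: -28 - -33 = 5
-23 - -28 = 5
Common difference d = 5.
First term a = -33.
Formula: S_i = -33 + 5*i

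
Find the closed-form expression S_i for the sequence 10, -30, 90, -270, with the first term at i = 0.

Check ratios: -30 / 10 = -3.0
Common ratio r = -3.
First term a = 10.
Formula: S_i = 10 * (-3)^i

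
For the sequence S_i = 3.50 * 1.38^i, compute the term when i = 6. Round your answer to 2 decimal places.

S_6 = 3.5 * 1.38^6 ≈ 3.5 * 6.9068 ≈ 24.17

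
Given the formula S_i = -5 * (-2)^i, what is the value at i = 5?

S_5 = -5 * (-2)^5 = -5 * -32 = 160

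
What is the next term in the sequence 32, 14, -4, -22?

Differences: 14 - 32 = -18
This is an arithmetic sequence with common difference d = -18.
Next term = -22 + -18 = -40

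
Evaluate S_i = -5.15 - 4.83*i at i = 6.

S_6 = -5.15 + -4.83*6 = -5.15 + -28.98 = -34.13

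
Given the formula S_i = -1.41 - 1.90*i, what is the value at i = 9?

S_9 = -1.41 + -1.9*9 = -1.41 + -17.1 = -18.51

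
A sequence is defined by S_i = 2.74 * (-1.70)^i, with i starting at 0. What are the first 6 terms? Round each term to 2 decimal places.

This is a geometric sequence.
i=0: S_0 = 2.74 * (-1.7)^0 = 2.74
i=1: S_1 = 2.74 * (-1.7)^1 ≈ -4.66
i=2: S_2 = 2.74 * (-1.7)^2 ≈ 7.92
i=3: S_3 = 2.74 * (-1.7)^3 ≈ -13.46
i=4: S_4 = 2.74 * (-1.7)^4 ≈ 22.88
i=5: S_5 = 2.74 * (-1.7)^5 ≈ -38.9
The first 6 terms are: [2.74, -4.66, 7.92, -13.46, 22.88, -38.9]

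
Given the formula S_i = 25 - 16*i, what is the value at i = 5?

S_5 = 25 + -16*5 = 25 + -80 = -55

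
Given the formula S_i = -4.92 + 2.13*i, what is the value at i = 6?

S_6 = -4.92 + 2.13*6 = -4.92 + 12.78 = 7.86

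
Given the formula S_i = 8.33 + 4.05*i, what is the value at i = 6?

S_6 = 8.33 + 4.05*6 = 8.33 + 24.3 = 32.63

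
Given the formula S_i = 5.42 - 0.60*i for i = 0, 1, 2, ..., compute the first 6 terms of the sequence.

This is an arithmetic sequence.
i=0: S_0 = 5.42 + -0.6*0 = 5.42
i=1: S_1 = 5.42 + -0.6*1 = 4.82
i=2: S_2 = 5.42 + -0.6*2 = 4.22
i=3: S_3 = 5.42 + -0.6*3 = 3.62
i=4: S_4 = 5.42 + -0.6*4 = 3.02
i=5: S_5 = 5.42 + -0.6*5 = 2.42
The first 6 terms are: [5.42, 4.82, 4.22, 3.62, 3.02, 2.42]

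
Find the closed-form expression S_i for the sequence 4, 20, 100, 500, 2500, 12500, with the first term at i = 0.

Check ratios: 20 / 4 = 5.0
Common ratio r = 5.
First term a = 4.
Formula: S_i = 4 * 5^i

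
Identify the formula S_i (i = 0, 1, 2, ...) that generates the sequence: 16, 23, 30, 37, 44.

Check differences: 23 - 16 = 7
30 - 23 = 7
Common difference d = 7.
First term a = 16.
Formula: S_i = 16 + 7*i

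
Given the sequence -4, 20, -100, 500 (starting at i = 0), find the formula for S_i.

Check ratios: 20 / -4 = -5.0
Common ratio r = -5.
First term a = -4.
Formula: S_i = -4 * (-5)^i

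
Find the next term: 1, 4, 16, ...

Ratios: 4 / 1 = 4.0
This is a geometric sequence with common ratio r = 4.
Next term = 16 * 4 = 64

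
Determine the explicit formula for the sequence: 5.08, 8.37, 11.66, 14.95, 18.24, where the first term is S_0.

Check differences: 8.37 - 5.08 = 3.29
11.66 - 8.37 = 3.29
Common difference d = 3.29.
First term a = 5.08.
Formula: S_i = 5.08 + 3.29*i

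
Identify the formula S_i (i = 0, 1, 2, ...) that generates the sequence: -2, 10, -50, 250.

Check ratios: 10 / -2 = -5.0
Common ratio r = -5.
First term a = -2.
Formula: S_i = -2 * (-5)^i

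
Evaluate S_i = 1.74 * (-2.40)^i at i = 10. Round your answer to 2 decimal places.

S_10 = 1.74 * (-2.4)^10 ≈ 1.74 * 6340.3381 ≈ 11032.19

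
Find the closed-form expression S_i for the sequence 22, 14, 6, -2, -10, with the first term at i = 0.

Check differences: 14 - 22 = -8
6 - 14 = -8
Common difference d = -8.
First term a = 22.
Formula: S_i = 22 - 8*i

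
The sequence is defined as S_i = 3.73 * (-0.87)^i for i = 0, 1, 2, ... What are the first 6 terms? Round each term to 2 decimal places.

This is a geometric sequence.
i=0: S_0 = 3.73 * (-0.87)^0 = 3.73
i=1: S_1 = 3.73 * (-0.87)^1 ≈ -3.25
i=2: S_2 = 3.73 * (-0.87)^2 ≈ 2.82
i=3: S_3 = 3.73 * (-0.87)^3 ≈ -2.46
i=4: S_4 = 3.73 * (-0.87)^4 ≈ 2.14
i=5: S_5 = 3.73 * (-0.87)^5 ≈ -1.86
The first 6 terms are: [3.73, -3.25, 2.82, -2.46, 2.14, -1.86]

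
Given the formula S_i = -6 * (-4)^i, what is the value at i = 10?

S_10 = -6 * (-4)^10 = -6 * 1048576 = -6291456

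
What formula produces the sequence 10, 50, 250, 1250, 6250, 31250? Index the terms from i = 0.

Check ratios: 50 / 10 = 5.0
Common ratio r = 5.
First term a = 10.
Formula: S_i = 10 * 5^i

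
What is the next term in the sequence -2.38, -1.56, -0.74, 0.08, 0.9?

Differences: -1.56 - -2.38 = 0.82
This is an arithmetic sequence with common difference d = 0.82.
Next term = 0.9 + 0.82 = 1.72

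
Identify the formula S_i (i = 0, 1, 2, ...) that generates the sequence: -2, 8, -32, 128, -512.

Check ratios: 8 / -2 = -4.0
Common ratio r = -4.
First term a = -2.
Formula: S_i = -2 * (-4)^i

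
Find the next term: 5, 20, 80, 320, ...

Ratios: 20 / 5 = 4.0
This is a geometric sequence with common ratio r = 4.
Next term = 320 * 4 = 1280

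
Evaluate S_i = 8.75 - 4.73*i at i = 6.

S_6 = 8.75 + -4.73*6 = 8.75 + -28.38 = -19.63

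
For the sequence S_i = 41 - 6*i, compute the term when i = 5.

S_5 = 41 + -6*5 = 41 + -30 = 11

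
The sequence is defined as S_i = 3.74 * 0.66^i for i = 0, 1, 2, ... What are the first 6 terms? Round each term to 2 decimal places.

This is a geometric sequence.
i=0: S_0 = 3.74 * 0.66^0 = 3.74
i=1: S_1 = 3.74 * 0.66^1 ≈ 2.47
i=2: S_2 = 3.74 * 0.66^2 ≈ 1.63
i=3: S_3 = 3.74 * 0.66^3 ≈ 1.08
i=4: S_4 = 3.74 * 0.66^4 ≈ 0.71
i=5: S_5 = 3.74 * 0.66^5 ≈ 0.47
The first 6 terms are: [3.74, 2.47, 1.63, 1.08, 0.71, 0.47]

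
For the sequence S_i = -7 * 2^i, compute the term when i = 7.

S_7 = -7 * 2^7 = -7 * 128 = -896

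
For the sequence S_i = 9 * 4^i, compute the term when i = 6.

S_6 = 9 * 4^6 = 9 * 4096 = 36864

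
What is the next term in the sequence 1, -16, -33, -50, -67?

Differences: -16 - 1 = -17
This is an arithmetic sequence with common difference d = -17.
Next term = -67 + -17 = -84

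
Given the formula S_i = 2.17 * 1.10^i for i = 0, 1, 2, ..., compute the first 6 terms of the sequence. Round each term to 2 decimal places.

This is a geometric sequence.
i=0: S_0 = 2.17 * 1.1^0 = 2.17
i=1: S_1 = 2.17 * 1.1^1 ≈ 2.39
i=2: S_2 = 2.17 * 1.1^2 ≈ 2.63
i=3: S_3 = 2.17 * 1.1^3 ≈ 2.89
i=4: S_4 = 2.17 * 1.1^4 ≈ 3.18
i=5: S_5 = 2.17 * 1.1^5 ≈ 3.49
The first 6 terms are: [2.17, 2.39, 2.63, 2.89, 3.18, 3.49]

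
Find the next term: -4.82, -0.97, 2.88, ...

Differences: -0.97 - -4.82 = 3.85
This is an arithmetic sequence with common difference d = 3.85.
Next term = 2.88 + 3.85 = 6.73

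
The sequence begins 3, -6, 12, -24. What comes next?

Ratios: -6 / 3 = -2.0
This is a geometric sequence with common ratio r = -2.
Next term = -24 * -2 = 48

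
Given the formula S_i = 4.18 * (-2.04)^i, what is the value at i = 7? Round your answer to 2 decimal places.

S_7 = 4.18 * (-2.04)^7 ≈ 4.18 * -147.0318 ≈ -614.59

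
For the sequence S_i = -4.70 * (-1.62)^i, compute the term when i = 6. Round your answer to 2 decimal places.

S_6 = -4.7 * (-1.62)^6 ≈ -4.7 * 18.0755 ≈ -84.95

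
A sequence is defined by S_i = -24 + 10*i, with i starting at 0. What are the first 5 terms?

This is an arithmetic sequence.
i=0: S_0 = -24 + 10*0 = -24
i=1: S_1 = -24 + 10*1 = -14
i=2: S_2 = -24 + 10*2 = -4
i=3: S_3 = -24 + 10*3 = 6
i=4: S_4 = -24 + 10*4 = 16
The first 5 terms are: [-24, -14, -4, 6, 16]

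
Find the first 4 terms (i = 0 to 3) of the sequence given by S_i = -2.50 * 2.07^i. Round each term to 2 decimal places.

This is a geometric sequence.
i=0: S_0 = -2.5 * 2.07^0 = -2.5
i=1: S_1 = -2.5 * 2.07^1 ≈ -5.18
i=2: S_2 = -2.5 * 2.07^2 ≈ -10.71
i=3: S_3 = -2.5 * 2.07^3 ≈ -22.17
The first 4 terms are: [-2.5, -5.18, -10.71, -22.17]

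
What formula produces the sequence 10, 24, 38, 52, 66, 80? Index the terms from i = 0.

Check differences: 24 - 10 = 14
38 - 24 = 14
Common difference d = 14.
First term a = 10.
Formula: S_i = 10 + 14*i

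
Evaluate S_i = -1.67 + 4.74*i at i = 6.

S_6 = -1.67 + 4.74*6 = -1.67 + 28.44 = 26.77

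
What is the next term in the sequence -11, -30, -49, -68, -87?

Differences: -30 - -11 = -19
This is an arithmetic sequence with common difference d = -19.
Next term = -87 + -19 = -106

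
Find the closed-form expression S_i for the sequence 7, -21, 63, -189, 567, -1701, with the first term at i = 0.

Check ratios: -21 / 7 = -3.0
Common ratio r = -3.
First term a = 7.
Formula: S_i = 7 * (-3)^i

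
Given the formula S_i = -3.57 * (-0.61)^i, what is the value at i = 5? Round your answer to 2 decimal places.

S_5 = -3.57 * (-0.61)^5 ≈ -3.57 * -0.0845 ≈ 0.3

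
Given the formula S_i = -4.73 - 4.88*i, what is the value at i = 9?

S_9 = -4.73 + -4.88*9 = -4.73 + -43.92 = -48.65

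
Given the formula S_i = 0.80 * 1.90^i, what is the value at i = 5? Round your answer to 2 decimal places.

S_5 = 0.8 * 1.9^5 ≈ 0.8 * 24.761 ≈ 19.81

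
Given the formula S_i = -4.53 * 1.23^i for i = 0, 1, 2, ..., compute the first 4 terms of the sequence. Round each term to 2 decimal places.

This is a geometric sequence.
i=0: S_0 = -4.53 * 1.23^0 = -4.53
i=1: S_1 = -4.53 * 1.23^1 ≈ -5.57
i=2: S_2 = -4.53 * 1.23^2 ≈ -6.85
i=3: S_3 = -4.53 * 1.23^3 ≈ -8.43
The first 4 terms are: [-4.53, -5.57, -6.85, -8.43]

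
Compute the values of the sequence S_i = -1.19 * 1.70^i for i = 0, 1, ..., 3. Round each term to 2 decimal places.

This is a geometric sequence.
i=0: S_0 = -1.19 * 1.7^0 = -1.19
i=1: S_1 = -1.19 * 1.7^1 ≈ -2.02
i=2: S_2 = -1.19 * 1.7^2 ≈ -3.44
i=3: S_3 = -1.19 * 1.7^3 ≈ -5.85
The first 4 terms are: [-1.19, -2.02, -3.44, -5.85]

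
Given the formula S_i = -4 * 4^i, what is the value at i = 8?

S_8 = -4 * 4^8 = -4 * 65536 = -262144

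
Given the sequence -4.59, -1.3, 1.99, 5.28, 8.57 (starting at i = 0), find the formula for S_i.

Check differences: -1.3 - -4.59 = 3.29
1.99 - -1.3 = 3.29
Common difference d = 3.29.
First term a = -4.59.
Formula: S_i = -4.59 + 3.29*i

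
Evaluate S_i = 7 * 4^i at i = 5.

S_5 = 7 * 4^5 = 7 * 1024 = 7168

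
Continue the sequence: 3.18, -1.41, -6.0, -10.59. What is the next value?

Differences: -1.41 - 3.18 = -4.59
This is an arithmetic sequence with common difference d = -4.59.
Next term = -10.59 + -4.59 = -15.18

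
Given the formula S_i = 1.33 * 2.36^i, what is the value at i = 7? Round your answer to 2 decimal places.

S_7 = 1.33 * 2.36^7 ≈ 1.33 * 407.7407 ≈ 542.3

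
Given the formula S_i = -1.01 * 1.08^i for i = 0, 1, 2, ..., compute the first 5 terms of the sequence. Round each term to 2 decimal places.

This is a geometric sequence.
i=0: S_0 = -1.01 * 1.08^0 = -1.01
i=1: S_1 = -1.01 * 1.08^1 ≈ -1.09
i=2: S_2 = -1.01 * 1.08^2 ≈ -1.18
i=3: S_3 = -1.01 * 1.08^3 ≈ -1.27
i=4: S_4 = -1.01 * 1.08^4 ≈ -1.37
The first 5 terms are: [-1.01, -1.09, -1.18, -1.27, -1.37]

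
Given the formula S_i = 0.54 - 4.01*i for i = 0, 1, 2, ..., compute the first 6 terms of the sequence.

This is an arithmetic sequence.
i=0: S_0 = 0.54 + -4.01*0 = 0.54
i=1: S_1 = 0.54 + -4.01*1 = -3.47
i=2: S_2 = 0.54 + -4.01*2 = -7.48
i=3: S_3 = 0.54 + -4.01*3 = -11.49
i=4: S_4 = 0.54 + -4.01*4 = -15.5
i=5: S_5 = 0.54 + -4.01*5 = -19.51
The first 6 terms are: [0.54, -3.47, -7.48, -11.49, -15.5, -19.51]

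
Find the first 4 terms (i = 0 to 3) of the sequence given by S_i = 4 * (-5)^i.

This is a geometric sequence.
i=0: S_0 = 4 * (-5)^0 = 4
i=1: S_1 = 4 * (-5)^1 = -20
i=2: S_2 = 4 * (-5)^2 = 100
i=3: S_3 = 4 * (-5)^3 = -500
The first 4 terms are: [4, -20, 100, -500]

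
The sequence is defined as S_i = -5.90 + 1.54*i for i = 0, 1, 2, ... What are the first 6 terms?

This is an arithmetic sequence.
i=0: S_0 = -5.9 + 1.54*0 = -5.9
i=1: S_1 = -5.9 + 1.54*1 = -4.36
i=2: S_2 = -5.9 + 1.54*2 = -2.82
i=3: S_3 = -5.9 + 1.54*3 = -1.28
i=4: S_4 = -5.9 + 1.54*4 = 0.26
i=5: S_5 = -5.9 + 1.54*5 = 1.8
The first 6 terms are: [-5.9, -4.36, -2.82, -1.28, 0.26, 1.8]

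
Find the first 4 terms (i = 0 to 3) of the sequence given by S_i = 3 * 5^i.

This is a geometric sequence.
i=0: S_0 = 3 * 5^0 = 3
i=1: S_1 = 3 * 5^1 = 15
i=2: S_2 = 3 * 5^2 = 75
i=3: S_3 = 3 * 5^3 = 375
The first 4 terms are: [3, 15, 75, 375]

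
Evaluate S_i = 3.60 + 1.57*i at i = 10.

S_10 = 3.6 + 1.57*10 = 3.6 + 15.7 = 19.3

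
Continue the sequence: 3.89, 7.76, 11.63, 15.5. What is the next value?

Differences: 7.76 - 3.89 = 3.87
This is an arithmetic sequence with common difference d = 3.87.
Next term = 15.5 + 3.87 = 19.37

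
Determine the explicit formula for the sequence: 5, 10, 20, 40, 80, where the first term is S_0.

Check ratios: 10 / 5 = 2.0
Common ratio r = 2.
First term a = 5.
Formula: S_i = 5 * 2^i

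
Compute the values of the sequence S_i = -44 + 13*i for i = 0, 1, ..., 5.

This is an arithmetic sequence.
i=0: S_0 = -44 + 13*0 = -44
i=1: S_1 = -44 + 13*1 = -31
i=2: S_2 = -44 + 13*2 = -18
i=3: S_3 = -44 + 13*3 = -5
i=4: S_4 = -44 + 13*4 = 8
i=5: S_5 = -44 + 13*5 = 21
The first 6 terms are: [-44, -31, -18, -5, 8, 21]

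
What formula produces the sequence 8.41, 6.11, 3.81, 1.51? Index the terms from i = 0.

Check differences: 6.11 - 8.41 = -2.3
3.81 - 6.11 = -2.3
Common difference d = -2.3.
First term a = 8.41.
Formula: S_i = 8.41 - 2.30*i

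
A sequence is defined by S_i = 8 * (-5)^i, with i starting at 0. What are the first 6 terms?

This is a geometric sequence.
i=0: S_0 = 8 * (-5)^0 = 8
i=1: S_1 = 8 * (-5)^1 = -40
i=2: S_2 = 8 * (-5)^2 = 200
i=3: S_3 = 8 * (-5)^3 = -1000
i=4: S_4 = 8 * (-5)^4 = 5000
i=5: S_5 = 8 * (-5)^5 = -25000
The first 6 terms are: [8, -40, 200, -1000, 5000, -25000]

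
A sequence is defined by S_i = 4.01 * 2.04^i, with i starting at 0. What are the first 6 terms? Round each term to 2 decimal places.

This is a geometric sequence.
i=0: S_0 = 4.01 * 2.04^0 = 4.01
i=1: S_1 = 4.01 * 2.04^1 ≈ 8.18
i=2: S_2 = 4.01 * 2.04^2 ≈ 16.69
i=3: S_3 = 4.01 * 2.04^3 ≈ 34.04
i=4: S_4 = 4.01 * 2.04^4 ≈ 69.45
i=5: S_5 = 4.01 * 2.04^5 ≈ 141.68
The first 6 terms are: [4.01, 8.18, 16.69, 34.04, 69.45, 141.68]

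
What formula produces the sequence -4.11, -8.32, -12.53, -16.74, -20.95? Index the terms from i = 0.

Check differences: -8.32 - -4.11 = -4.21
-12.53 - -8.32 = -4.21
Common difference d = -4.21.
First term a = -4.11.
Formula: S_i = -4.11 - 4.21*i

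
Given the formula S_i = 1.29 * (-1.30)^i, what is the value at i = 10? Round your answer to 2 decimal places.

S_10 = 1.29 * (-1.3)^10 ≈ 1.29 * 13.7858 ≈ 17.78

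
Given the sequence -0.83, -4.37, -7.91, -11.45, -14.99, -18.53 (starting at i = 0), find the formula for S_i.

Check differences: -4.37 - -0.83 = -3.54
-7.91 - -4.37 = -3.54
Common difference d = -3.54.
First term a = -0.83.
Formula: S_i = -0.83 - 3.54*i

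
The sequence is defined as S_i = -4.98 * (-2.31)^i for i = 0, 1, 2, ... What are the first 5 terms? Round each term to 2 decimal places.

This is a geometric sequence.
i=0: S_0 = -4.98 * (-2.31)^0 = -4.98
i=1: S_1 = -4.98 * (-2.31)^1 ≈ 11.5
i=2: S_2 = -4.98 * (-2.31)^2 ≈ -26.57
i=3: S_3 = -4.98 * (-2.31)^3 ≈ 61.39
i=4: S_4 = -4.98 * (-2.31)^4 ≈ -141.8
The first 5 terms are: [-4.98, 11.5, -26.57, 61.39, -141.8]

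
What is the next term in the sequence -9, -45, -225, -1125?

Ratios: -45 / -9 = 5.0
This is a geometric sequence with common ratio r = 5.
Next term = -1125 * 5 = -5625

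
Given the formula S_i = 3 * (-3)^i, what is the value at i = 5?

S_5 = 3 * (-3)^5 = 3 * -243 = -729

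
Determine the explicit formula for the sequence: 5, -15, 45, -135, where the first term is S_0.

Check ratios: -15 / 5 = -3.0
Common ratio r = -3.
First term a = 5.
Formula: S_i = 5 * (-3)^i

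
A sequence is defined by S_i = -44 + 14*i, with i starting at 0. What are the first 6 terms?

This is an arithmetic sequence.
i=0: S_0 = -44 + 14*0 = -44
i=1: S_1 = -44 + 14*1 = -30
i=2: S_2 = -44 + 14*2 = -16
i=3: S_3 = -44 + 14*3 = -2
i=4: S_4 = -44 + 14*4 = 12
i=5: S_5 = -44 + 14*5 = 26
The first 6 terms are: [-44, -30, -16, -2, 12, 26]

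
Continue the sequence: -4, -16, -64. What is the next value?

Ratios: -16 / -4 = 4.0
This is a geometric sequence with common ratio r = 4.
Next term = -64 * 4 = -256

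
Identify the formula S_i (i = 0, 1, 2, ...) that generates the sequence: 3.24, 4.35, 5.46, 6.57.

Check differences: 4.35 - 3.24 = 1.11
5.46 - 4.35 = 1.11
Common difference d = 1.11.
First term a = 3.24.
Formula: S_i = 3.24 + 1.11*i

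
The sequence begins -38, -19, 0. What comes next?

Differences: -19 - -38 = 19
This is an arithmetic sequence with common difference d = 19.
Next term = 0 + 19 = 19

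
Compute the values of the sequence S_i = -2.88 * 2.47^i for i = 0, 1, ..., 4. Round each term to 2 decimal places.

This is a geometric sequence.
i=0: S_0 = -2.88 * 2.47^0 = -2.88
i=1: S_1 = -2.88 * 2.47^1 ≈ -7.11
i=2: S_2 = -2.88 * 2.47^2 ≈ -17.57
i=3: S_3 = -2.88 * 2.47^3 ≈ -43.4
i=4: S_4 = -2.88 * 2.47^4 ≈ -107.2
The first 5 terms are: [-2.88, -7.11, -17.57, -43.4, -107.2]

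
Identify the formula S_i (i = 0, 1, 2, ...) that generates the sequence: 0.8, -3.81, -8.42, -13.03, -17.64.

Check differences: -3.81 - 0.8 = -4.61
-8.42 - -3.81 = -4.61
Common difference d = -4.61.
First term a = 0.8.
Formula: S_i = 0.80 - 4.61*i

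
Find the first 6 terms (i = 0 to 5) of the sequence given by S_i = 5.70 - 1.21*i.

This is an arithmetic sequence.
i=0: S_0 = 5.7 + -1.21*0 = 5.7
i=1: S_1 = 5.7 + -1.21*1 = 4.49
i=2: S_2 = 5.7 + -1.21*2 = 3.28
i=3: S_3 = 5.7 + -1.21*3 = 2.07
i=4: S_4 = 5.7 + -1.21*4 = 0.86
i=5: S_5 = 5.7 + -1.21*5 = -0.35
The first 6 terms are: [5.7, 4.49, 3.28, 2.07, 0.86, -0.35]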